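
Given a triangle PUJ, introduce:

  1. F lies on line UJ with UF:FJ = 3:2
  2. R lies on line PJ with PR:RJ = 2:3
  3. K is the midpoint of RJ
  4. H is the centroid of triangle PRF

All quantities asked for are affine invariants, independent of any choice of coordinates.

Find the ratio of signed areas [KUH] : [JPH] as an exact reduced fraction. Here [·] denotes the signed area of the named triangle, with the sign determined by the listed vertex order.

[KUH]:[JPH] = -41/20

Set P = (0, 0), U = (1, 0), J = (0, 1); any affine frame gives the same invariant.
1. F lies on line UJ with UF:FJ = 3:2 ⇒ F = (2/5, 3/5)
2. R lies on line PJ with PR:RJ = 2:3 ⇒ R = (0, 2/5)
3. K is the midpoint of RJ ⇒ K = (0, 7/10)
4. H is the centroid of triangle PRF ⇒ H = (2/15, 1/3)
2·[KUH] = -41/150, 2·[JPH] = 2/15
[KUH]:[JPH] = -41/150:2/15 = -41/20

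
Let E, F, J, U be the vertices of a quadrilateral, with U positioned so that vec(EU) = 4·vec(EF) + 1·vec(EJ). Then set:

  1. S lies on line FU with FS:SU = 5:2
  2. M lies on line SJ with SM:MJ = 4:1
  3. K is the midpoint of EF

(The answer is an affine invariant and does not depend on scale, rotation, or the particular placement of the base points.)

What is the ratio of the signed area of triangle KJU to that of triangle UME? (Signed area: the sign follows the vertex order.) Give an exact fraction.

Set E = (0, 0), F = (1, 0), J = (0, 1), U = (4, 1); any affine frame gives the same invariant.
1. S lies on line FU with FS:SU = 5:2 ⇒ S = (22/7, 5/7)
2. M lies on line SJ with SM:MJ = 4:1 ⇒ M = (22/35, 33/35)
3. K is the midpoint of EF ⇒ K = (1/2, 0)
2·[KJU] = -4, 2·[UME] = 22/7
[KJU]:[UME] = -4:22/7 = -14/11

[KJU]:[UME] = -14/11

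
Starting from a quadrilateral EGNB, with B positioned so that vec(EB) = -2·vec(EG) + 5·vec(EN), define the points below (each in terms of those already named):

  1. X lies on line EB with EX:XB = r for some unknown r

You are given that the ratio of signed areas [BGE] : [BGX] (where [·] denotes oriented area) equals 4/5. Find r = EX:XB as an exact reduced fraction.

r = -1/5

Work in coordinates with E = (0, 0), G = (1, 0), N = (0, 1), B = (-2, 5).
1. With EX:XB = r, write λ = r/(r+1) so X = E + λ·(B−E); X is affine-linear in λ
Every point depending on X is an affine combination of X and λ-independent points, so each such coordinate is linear in λ; the λ² term in each signed area is a multiple of (B−E)×(B−E) = 0, so 2·[BGE] and 2·[BGX] are each linear in λ. Evaluating at λ=0 and λ=1:
  2·[BGE] = -5,   2·[BGX] = 5·λ − 5
So [BGE]:[BGX] = (-5) / (5·λ − 5). Setting this equal to 4/5:
  -5 = 4/5·(5·λ − 5)  ⇒  λ = -1/4
Then r = λ/(1−λ) = (-1/4)/(5/4) = -1/5. Check: with r = -1/5, X = (1/2, -5/4) and [BGE]:[BGX] = 4/5 as required.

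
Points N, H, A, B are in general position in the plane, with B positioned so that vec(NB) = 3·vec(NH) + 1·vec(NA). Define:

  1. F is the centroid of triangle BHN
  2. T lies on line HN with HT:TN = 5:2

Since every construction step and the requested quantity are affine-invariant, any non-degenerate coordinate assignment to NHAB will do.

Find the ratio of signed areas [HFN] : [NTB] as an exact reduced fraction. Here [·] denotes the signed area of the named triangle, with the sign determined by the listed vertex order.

[HFN]:[NTB] = 7/6

Assign N = (0, 0), H = (1, 0), A = (0, 1), B = (3, 1) — the answer is frame-independent, so this choice is without loss of generality.
1. F is the centroid of triangle BHN ⇒ F = (4/3, 1/3)
2. T lies on line HN with HT:TN = 5:2 ⇒ T = (2/7, 0)
2·[HFN] = 1/3, 2·[NTB] = 2/7
[HFN]:[NTB] = 1/3:2/7 = 7/6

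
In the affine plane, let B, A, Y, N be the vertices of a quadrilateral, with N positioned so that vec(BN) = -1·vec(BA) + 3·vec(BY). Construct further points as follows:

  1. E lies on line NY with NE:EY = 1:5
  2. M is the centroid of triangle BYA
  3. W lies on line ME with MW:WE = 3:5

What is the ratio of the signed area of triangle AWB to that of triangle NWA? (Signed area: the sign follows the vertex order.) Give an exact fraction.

[AWB]:[NWA] = 58/43

Assign B = (0, 0), A = (1, 0), Y = (0, 1), N = (-1, 3) — the answer is frame-independent, so this choice is without loss of generality.
1. E lies on line NY with NE:EY = 1:5 ⇒ E = (-5/6, 8/3)
2. M is the centroid of triangle BYA ⇒ M = (1/3, 1/3)
3. W lies on line ME with MW:WE = 3:5 ⇒ W = (-5/48, 29/24)
2·[AWB] = 29/24, 2·[NWA] = 43/48
[AWB]:[NWA] = 29/24:43/48 = 58/43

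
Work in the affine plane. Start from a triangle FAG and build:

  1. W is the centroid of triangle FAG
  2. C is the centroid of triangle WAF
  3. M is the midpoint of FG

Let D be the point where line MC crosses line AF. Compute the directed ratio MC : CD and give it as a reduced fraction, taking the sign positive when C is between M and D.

Assign F = (0, 0), A = (1, 0), G = (0, 1) — the answer is frame-independent, so this choice is without loss of generality.
1. W is the centroid of triangle FAG ⇒ W = (1/3, 1/3)
2. C is the centroid of triangle WAF ⇒ C = (4/9, 1/9)
3. M is the midpoint of FG ⇒ M = (0, 1/2)
line MC meets AF at D = (4/7, 0)
C = M + t·(D−M) with t = 7/9, so MC:CD = 7/9:2/9

MC:CD = 7/2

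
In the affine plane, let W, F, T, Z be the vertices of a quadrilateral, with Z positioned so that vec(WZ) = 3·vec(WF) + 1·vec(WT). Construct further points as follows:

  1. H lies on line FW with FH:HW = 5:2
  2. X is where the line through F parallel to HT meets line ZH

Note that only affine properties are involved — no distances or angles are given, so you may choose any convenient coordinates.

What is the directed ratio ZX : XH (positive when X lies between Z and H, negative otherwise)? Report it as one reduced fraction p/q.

Set W = (0, 0), F = (1, 0), T = (0, 1), Z = (3, 1); any affine frame gives the same invariant.
1. H lies on line FW with FH:HW = 5:2 ⇒ H = (2/7, 0)
2. X is where the line through F parallel to HT meets line ZH ⇒ X = (137/147, 5/21)
X = Z + t·(H−Z) with t = 16/21, so ZX:XH = t:(1−t) = 16/21:5/21

ZX:XH = 16/5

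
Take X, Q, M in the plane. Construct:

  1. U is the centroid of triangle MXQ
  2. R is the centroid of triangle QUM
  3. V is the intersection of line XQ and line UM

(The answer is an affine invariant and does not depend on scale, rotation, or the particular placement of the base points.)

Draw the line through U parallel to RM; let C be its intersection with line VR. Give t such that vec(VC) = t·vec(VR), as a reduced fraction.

Choose coordinates X = (0, 0), Q = (1, 0), M = (0, 1).
1. U is the centroid of triangle MXQ ⇒ U = (1/3, 1/3)
2. R is the centroid of triangle QUM ⇒ R = (4/9, 4/9)
3. V is the intersection of line XQ and line UM ⇒ V = (1/2, 0)
through U parallel to RM: direction (-4/9, 5/9); meets VR at C = (13/27, 4/27)
C = V + t·(R−V) with t = 1/3

t = 1/3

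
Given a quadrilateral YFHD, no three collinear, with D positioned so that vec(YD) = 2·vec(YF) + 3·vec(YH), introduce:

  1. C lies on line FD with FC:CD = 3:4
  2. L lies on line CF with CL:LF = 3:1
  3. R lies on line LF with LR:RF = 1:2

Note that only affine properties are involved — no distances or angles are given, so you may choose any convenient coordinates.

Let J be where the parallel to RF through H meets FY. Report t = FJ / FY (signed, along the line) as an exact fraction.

t = 4/3

Set Y = (0, 0), F = (1, 0), H = (0, 1), D = (2, 3); any affine frame gives the same invariant.
1. C lies on line FD with FC:CD = 3:4 ⇒ C = (10/7, 9/7)
2. L lies on line CF with CL:LF = 3:1 ⇒ L = (31/28, 9/28)
3. R lies on line LF with LR:RF = 1:2 ⇒ R = (15/14, 3/14)
through H parallel to RF: direction (-1/14, -3/14); meets FY at J = (-1/3, 0)
J = F + t·(Y−F) with t = 4/3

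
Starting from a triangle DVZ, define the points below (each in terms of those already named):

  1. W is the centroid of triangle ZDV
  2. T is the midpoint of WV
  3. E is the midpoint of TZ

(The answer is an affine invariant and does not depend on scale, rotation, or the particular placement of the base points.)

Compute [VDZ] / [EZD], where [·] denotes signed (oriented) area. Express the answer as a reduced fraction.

[VDZ]:[EZD] = -3

Set D = (0, 0), V = (1, 0), Z = (0, 1); any affine frame gives the same invariant.
1. W is the centroid of triangle ZDV ⇒ W = (1/3, 1/3)
2. T is the midpoint of WV ⇒ T = (2/3, 1/6)
3. E is the midpoint of TZ ⇒ E = (1/3, 7/12)
2·[VDZ] = -1, 2·[EZD] = 1/3
[VDZ]:[EZD] = -1:1/3 = -3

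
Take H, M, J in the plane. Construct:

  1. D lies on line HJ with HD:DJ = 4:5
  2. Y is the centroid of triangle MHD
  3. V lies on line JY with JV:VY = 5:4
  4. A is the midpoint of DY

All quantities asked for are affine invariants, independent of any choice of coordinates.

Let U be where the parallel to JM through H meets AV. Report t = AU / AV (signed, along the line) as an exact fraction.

t = -225/121

Choose coordinates H = (0, 0), M = (1, 0), J = (0, 1).
1. D lies on line HJ with HD:DJ = 4:5 ⇒ D = (0, 4/9)
2. Y is the centroid of triangle MHD ⇒ Y = (1/3, 4/27)
3. V lies on line JY with JV:VY = 5:4 ⇒ V = (5/27, 128/243)
4. A is the midpoint of DY ⇒ A = (1/6, 8/27)
through H parallel to JM: direction (1, -1); meets AV at U = (16/121, -16/121)
U = A + t·(V−A) with t = -225/121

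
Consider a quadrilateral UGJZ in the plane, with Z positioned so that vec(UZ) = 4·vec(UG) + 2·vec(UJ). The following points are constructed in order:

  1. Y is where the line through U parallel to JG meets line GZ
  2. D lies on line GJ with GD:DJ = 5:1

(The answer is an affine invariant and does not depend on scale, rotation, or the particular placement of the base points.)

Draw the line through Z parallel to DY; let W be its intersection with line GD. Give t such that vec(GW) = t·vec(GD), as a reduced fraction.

Set U = (0, 0), G = (1, 0), J = (0, 1), Z = (4, 2); any affine frame gives the same invariant.
1. Y is where the line through U parallel to JG meets line GZ ⇒ Y = (2/5, -2/5)
2. D lies on line GJ with GD:DJ = 5:1 ⇒ D = (1/6, 5/6)
through Z parallel to DY: direction (7/30, -37/30); meets GD at W = (31/6, -25/6)
W = G + t·(D−G) with t = -5

t = -5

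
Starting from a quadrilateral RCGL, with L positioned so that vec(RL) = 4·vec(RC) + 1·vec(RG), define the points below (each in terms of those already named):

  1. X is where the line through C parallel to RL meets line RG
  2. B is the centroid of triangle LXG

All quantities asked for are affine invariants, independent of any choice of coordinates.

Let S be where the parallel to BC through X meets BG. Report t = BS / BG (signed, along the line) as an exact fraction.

Choose coordinates R = (0, 0), C = (1, 0), G = (0, 1), L = (4, 1).
1. X is where the line through C parallel to RL meets line RG ⇒ X = (0, -1/4)
2. B is the centroid of triangle LXG ⇒ B = (4/3, 7/12)
through X parallel to BC: direction (-1/3, -7/12); meets BG at S = (20/33, 107/132)
S = B + t·(G−B) with t = 6/11

t = 6/11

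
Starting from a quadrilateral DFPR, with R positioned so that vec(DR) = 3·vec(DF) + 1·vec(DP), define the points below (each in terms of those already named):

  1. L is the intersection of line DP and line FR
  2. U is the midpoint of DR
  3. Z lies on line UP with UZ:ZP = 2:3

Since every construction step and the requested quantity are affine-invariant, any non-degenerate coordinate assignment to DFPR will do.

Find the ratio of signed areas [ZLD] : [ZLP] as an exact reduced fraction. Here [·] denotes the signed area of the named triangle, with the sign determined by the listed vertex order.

Set D = (0, 0), F = (1, 0), P = (0, 1), R = (3, 1); any affine frame gives the same invariant.
1. L is the intersection of line DP and line FR ⇒ L = (0, -1/2)
2. U is the midpoint of DR ⇒ U = (3/2, 1/2)
3. Z lies on line UP with UZ:ZP = 2:3 ⇒ Z = (9/10, 7/10)
2·[ZLD] = -9/20, 2·[ZLP] = -27/20
[ZLD]:[ZLP] = -9/20:-27/20 = 1/3

[ZLD]:[ZLP] = 1/3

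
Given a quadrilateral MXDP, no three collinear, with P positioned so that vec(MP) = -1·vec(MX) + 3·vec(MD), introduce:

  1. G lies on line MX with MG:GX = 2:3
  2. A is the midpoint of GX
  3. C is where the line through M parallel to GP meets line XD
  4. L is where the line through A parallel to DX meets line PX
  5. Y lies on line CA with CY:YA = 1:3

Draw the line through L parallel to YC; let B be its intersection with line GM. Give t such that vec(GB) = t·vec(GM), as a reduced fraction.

t = -111/100

Choose coordinates M = (0, 0), X = (1, 0), D = (0, 1), P = (-1, 3).
1. G lies on line MX with MG:GX = 2:3 ⇒ G = (2/5, 0)
2. A is the midpoint of GX ⇒ A = (7/10, 0)
3. C is where the line through M parallel to GP meets line XD ⇒ C = (-7/8, 15/8)
4. L is where the line through A parallel to DX meets line PX ⇒ L = (8/5, -9/10)
5. Y lies on line CA with CY:YA = 1:3 ⇒ Y = (-77/160, 45/32)
through L parallel to YC: direction (-63/160, 15/32); meets GM at B = (211/250, 0)
B = G + t·(M−G) with t = -111/100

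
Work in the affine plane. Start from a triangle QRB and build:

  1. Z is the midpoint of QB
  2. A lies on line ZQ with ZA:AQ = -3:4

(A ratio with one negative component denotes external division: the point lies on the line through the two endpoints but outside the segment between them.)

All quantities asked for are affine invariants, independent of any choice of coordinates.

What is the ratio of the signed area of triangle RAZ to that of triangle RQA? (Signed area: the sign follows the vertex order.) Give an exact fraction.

[RAZ]:[RQA] = -3/4

Choose coordinates Q = (0, 0), R = (1, 0), B = (0, 1).
1. Z is the midpoint of QB ⇒ Z = (0, 1/2)
2. A lies on line ZQ with ZA:AQ = -3:4 ⇒ A = (0, 2)
2·[RAZ] = 3/2, 2·[RQA] = -2
[RAZ]:[RQA] = 3/2:-2 = -3/4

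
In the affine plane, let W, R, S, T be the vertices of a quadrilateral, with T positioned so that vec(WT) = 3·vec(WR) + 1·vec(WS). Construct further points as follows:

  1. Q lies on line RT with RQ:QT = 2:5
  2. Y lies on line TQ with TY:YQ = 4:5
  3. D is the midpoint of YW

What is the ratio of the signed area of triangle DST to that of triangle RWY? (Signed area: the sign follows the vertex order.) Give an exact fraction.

Set W = (0, 0), R = (1, 0), S = (0, 1), T = (3, 1); any affine frame gives the same invariant.
1. Q lies on line RT with RQ:QT = 2:5 ⇒ Q = (11/7, 2/7)
2. Y lies on line TQ with TY:YQ = 4:5 ⇒ Y = (149/63, 43/63)
3. D is the midpoint of YW ⇒ D = (149/126, 43/126)
2·[DST] = -83/42, 2·[RWY] = -43/63
[DST]:[RWY] = -83/42:-43/63 = 249/86

[DST]:[RWY] = 249/86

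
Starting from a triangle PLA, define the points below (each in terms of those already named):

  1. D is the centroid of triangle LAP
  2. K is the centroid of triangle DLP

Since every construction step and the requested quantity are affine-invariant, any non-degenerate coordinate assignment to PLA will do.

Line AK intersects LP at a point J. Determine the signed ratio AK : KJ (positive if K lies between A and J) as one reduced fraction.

AK:KJ = 8

Assign P = (0, 0), L = (1, 0), A = (0, 1) — the answer is frame-independent, so this choice is without loss of generality.
1. D is the centroid of triangle LAP ⇒ D = (1/3, 1/3)
2. K is the centroid of triangle DLP ⇒ K = (4/9, 1/9)
line AK meets LP at J = (1/2, 0)
K = A + t·(J−A) with t = 8/9, so AK:KJ = 8/9:1/9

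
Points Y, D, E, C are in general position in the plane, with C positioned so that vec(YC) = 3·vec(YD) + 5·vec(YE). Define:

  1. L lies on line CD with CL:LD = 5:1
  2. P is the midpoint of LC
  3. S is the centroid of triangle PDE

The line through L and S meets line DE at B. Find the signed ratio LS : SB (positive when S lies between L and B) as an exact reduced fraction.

LS:SB = -1/7

Assign Y = (0, 0), D = (1, 0), E = (0, 1), C = (3, 5) — the answer is frame-independent, so this choice is without loss of generality.
1. L lies on line CD with CL:LD = 5:1 ⇒ L = (4/3, 5/6)
2. P is the midpoint of LC ⇒ P = (13/6, 35/12)
3. S is the centroid of triangle PDE ⇒ S = (19/18, 47/36)
line LS meets DE at B = (3, -2)
S = L + t·(B−L) with t = -1/6, so LS:SB = -1/6:7/6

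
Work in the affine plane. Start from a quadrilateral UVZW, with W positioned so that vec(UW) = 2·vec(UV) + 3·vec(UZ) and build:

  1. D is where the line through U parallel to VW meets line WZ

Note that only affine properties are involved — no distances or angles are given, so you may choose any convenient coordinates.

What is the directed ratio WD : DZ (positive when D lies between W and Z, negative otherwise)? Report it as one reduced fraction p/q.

WD:DZ = 3

Work in coordinates with U = (0, 0), V = (1, 0), Z = (0, 1), W = (2, 3).
1. D is where the line through U parallel to VW meets line WZ ⇒ D = (1/2, 3/2)
D = W + t·(Z−W) with t = 3/4, so WD:DZ = t:(1−t) = 3/4:1/4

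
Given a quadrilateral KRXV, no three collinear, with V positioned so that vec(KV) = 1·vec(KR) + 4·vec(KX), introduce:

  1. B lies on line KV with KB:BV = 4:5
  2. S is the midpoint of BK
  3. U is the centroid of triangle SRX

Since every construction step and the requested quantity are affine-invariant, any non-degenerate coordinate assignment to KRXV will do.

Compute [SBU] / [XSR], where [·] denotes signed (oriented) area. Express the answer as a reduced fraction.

[SBU]:[XSR] = 2

Set K = (0, 0), R = (1, 0), X = (0, 1), V = (1, 4); any affine frame gives the same invariant.
1. B lies on line KV with KB:BV = 4:5 ⇒ B = (4/9, 16/9)
2. S is the midpoint of BK ⇒ S = (2/9, 8/9)
3. U is the centroid of triangle SRX ⇒ U = (11/27, 17/27)
2·[SBU] = -2/9, 2·[XSR] = -1/9
[SBU]:[XSR] = -2/9:-1/9 = 2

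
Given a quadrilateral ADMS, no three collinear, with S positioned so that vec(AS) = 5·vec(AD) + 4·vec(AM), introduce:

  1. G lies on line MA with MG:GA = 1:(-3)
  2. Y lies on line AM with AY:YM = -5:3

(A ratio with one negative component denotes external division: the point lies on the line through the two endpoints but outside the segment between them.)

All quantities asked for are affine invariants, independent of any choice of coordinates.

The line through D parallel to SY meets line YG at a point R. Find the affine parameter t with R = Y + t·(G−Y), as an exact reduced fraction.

t = 14/5

Choose coordinates A = (0, 0), D = (1, 0), M = (0, 1), S = (5, 4).
1. G lies on line MA with MG:GA = 1:(-3) ⇒ G = (0, 3/2)
2. Y lies on line AM with AY:YM = -5:3 ⇒ Y = (0, 5/2)
through D parallel to SY: direction (-5, -3/2); meets YG at R = (0, -3/10)
R = Y + t·(G−Y) with t = 14/5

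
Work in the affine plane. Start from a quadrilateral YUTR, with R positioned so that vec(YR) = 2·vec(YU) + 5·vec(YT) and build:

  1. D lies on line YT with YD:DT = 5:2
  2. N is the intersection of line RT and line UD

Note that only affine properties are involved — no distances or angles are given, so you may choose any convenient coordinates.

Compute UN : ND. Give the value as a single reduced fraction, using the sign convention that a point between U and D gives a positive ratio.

Work in coordinates with Y = (0, 0), U = (1, 0), T = (0, 1), R = (2, 5).
1. D lies on line YT with YD:DT = 5:2 ⇒ D = (0, 5/7)
2. N is the intersection of line RT and line UD ⇒ N = (-2/19, 15/19)
N = U + t·(D−U) with t = 21/19, so UN:ND = t:(1−t) = 21/19:-2/19

UN:ND = -21/2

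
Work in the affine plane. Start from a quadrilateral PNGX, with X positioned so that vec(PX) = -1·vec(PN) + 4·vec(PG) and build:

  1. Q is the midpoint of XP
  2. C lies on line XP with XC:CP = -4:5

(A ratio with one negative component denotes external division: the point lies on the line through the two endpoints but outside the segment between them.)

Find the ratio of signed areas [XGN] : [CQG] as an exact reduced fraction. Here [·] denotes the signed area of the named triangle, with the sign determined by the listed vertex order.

Choose coordinates P = (0, 0), N = (1, 0), G = (0, 1), X = (-1, 4).
1. Q is the midpoint of XP ⇒ Q = (-1/2, 2)
2. C lies on line XP with XC:CP = -4:5 ⇒ C = (-5, 20)
2·[XGN] = 2, 2·[CQG] = 9/2
[XGN]:[CQG] = 2:9/2 = 4/9

[XGN]:[CQG] = 4/9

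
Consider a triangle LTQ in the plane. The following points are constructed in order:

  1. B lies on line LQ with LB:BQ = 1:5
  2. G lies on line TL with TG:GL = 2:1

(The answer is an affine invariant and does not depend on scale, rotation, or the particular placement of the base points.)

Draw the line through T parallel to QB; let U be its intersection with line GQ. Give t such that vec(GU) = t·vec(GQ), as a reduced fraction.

t = -2

Work in coordinates with L = (0, 0), T = (1, 0), Q = (0, 1).
1. B lies on line LQ with LB:BQ = 1:5 ⇒ B = (0, 1/6)
2. G lies on line TL with TG:GL = 2:1 ⇒ G = (1/3, 0)
through T parallel to QB: direction (0, -5/6); meets GQ at U = (1, -2)
U = G + t·(Q−G) with t = -2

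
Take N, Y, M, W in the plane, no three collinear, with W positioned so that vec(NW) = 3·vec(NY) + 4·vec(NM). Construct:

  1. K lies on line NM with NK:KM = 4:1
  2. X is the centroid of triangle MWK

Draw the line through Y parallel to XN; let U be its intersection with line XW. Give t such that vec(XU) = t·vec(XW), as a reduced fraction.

t = 29/27

Set N = (0, 0), Y = (1, 0), M = (0, 1), W = (3, 4); any affine frame gives the same invariant.
1. K lies on line NM with NK:KM = 4:1 ⇒ K = (0, 4/5)
2. X is the centroid of triangle MWK ⇒ X = (1, 29/15)
through Y parallel to XN: direction (-1, -29/15); meets XW at U = (85/27, 1682/405)
U = X + t·(W−X) with t = 29/27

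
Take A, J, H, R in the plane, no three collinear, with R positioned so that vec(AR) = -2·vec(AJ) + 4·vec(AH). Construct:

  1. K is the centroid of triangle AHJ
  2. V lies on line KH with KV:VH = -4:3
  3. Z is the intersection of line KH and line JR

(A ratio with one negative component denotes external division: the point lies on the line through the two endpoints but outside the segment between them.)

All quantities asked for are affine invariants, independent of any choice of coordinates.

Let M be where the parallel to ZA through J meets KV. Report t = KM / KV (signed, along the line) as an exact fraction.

t = -7/8

Work in coordinates with A = (0, 0), J = (1, 0), H = (0, 1), R = (-2, 4).
1. K is the centroid of triangle AHJ ⇒ K = (1/3, 1/3)
2. V lies on line KH with KV:VH = -4:3 ⇒ V = (-1, 3)
3. Z is the intersection of line KH and line JR ⇒ Z = (-1/2, 2)
through J parallel to ZA: direction (1/2, -2); meets KV at M = (3/2, -2)
M = K + t·(V−K) with t = -7/8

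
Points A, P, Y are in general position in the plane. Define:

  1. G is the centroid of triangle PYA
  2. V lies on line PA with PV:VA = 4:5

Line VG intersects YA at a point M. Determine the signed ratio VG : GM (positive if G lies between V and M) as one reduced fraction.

Work in coordinates with A = (0, 0), P = (1, 0), Y = (0, 1).
1. G is the centroid of triangle PYA ⇒ G = (1/3, 1/3)
2. V lies on line PA with PV:VA = 4:5 ⇒ V = (5/9, 0)
line VG meets YA at M = (0, 5/6)
G = V + t·(M−V) with t = 2/5, so VG:GM = 2/5:3/5

VG:GM = 2/3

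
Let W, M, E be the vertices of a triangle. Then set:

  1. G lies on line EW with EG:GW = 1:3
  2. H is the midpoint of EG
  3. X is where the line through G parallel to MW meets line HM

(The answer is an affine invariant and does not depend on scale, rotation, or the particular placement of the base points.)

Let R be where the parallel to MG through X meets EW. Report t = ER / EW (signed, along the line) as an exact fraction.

t = 1/7

Work in coordinates with W = (0, 0), M = (1, 0), E = (0, 1).
1. G lies on line EW with EG:GW = 1:3 ⇒ G = (0, 3/4)
2. H is the midpoint of EG ⇒ H = (0, 7/8)
3. X is where the line through G parallel to MW meets line HM ⇒ X = (1/7, 3/4)
through X parallel to MG: direction (-1, 3/4); meets EW at R = (0, 6/7)
R = E + t·(W−E) with t = 1/7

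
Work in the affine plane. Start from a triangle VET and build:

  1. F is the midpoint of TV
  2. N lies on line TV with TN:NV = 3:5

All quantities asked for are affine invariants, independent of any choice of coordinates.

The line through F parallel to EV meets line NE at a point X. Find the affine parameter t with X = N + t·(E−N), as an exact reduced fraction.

Choose coordinates V = (0, 0), E = (1, 0), T = (0, 1).
1. F is the midpoint of TV ⇒ F = (0, 1/2)
2. N lies on line TV with TN:NV = 3:5 ⇒ N = (0, 5/8)
through F parallel to EV: direction (-1, 0); meets NE at X = (1/5, 1/2)
X = N + t·(E−N) with t = 1/5

t = 1/5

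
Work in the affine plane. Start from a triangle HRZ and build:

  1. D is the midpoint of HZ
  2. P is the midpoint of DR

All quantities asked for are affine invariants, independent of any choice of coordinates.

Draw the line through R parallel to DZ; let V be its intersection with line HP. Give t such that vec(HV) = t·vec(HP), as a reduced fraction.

t = 2

Set H = (0, 0), R = (1, 0), Z = (0, 1); any affine frame gives the same invariant.
1. D is the midpoint of HZ ⇒ D = (0, 1/2)
2. P is the midpoint of DR ⇒ P = (1/2, 1/4)
through R parallel to DZ: direction (0, 1/2); meets HP at V = (1, 1/2)
V = H + t·(P−H) with t = 2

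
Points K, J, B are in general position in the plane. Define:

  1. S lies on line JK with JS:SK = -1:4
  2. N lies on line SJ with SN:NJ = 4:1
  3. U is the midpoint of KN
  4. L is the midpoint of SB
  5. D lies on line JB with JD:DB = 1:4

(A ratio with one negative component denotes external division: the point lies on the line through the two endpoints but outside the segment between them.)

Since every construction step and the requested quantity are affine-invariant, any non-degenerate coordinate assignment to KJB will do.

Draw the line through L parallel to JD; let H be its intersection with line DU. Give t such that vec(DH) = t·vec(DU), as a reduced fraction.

t = -5/14

Set K = (0, 0), J = (1, 0), B = (0, 1); any affine frame gives the same invariant.
1. S lies on line JK with JS:SK = -1:4 ⇒ S = (4/3, 0)
2. N lies on line SJ with SN:NJ = 4:1 ⇒ N = (16/15, 0)
3. U is the midpoint of KN ⇒ U = (8/15, 0)
4. L is the midpoint of SB ⇒ L = (2/3, 1/2)
5. D lies on line JB with JD:DB = 1:4 ⇒ D = (4/5, 1/5)
through L parallel to JD: direction (-1/5, 1/5); meets DU at H = (94/105, 19/70)
H = D + t·(U−D) with t = -5/14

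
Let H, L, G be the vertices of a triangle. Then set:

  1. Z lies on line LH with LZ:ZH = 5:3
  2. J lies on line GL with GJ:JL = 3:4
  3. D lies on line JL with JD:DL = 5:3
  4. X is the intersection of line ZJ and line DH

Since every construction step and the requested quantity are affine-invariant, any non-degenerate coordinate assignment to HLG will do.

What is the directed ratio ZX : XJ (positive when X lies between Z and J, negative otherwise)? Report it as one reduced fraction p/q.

ZX:XJ = 9/40

Choose coordinates H = (0, 0), L = (1, 0), G = (0, 1).
1. Z lies on line LH with LZ:ZH = 5:3 ⇒ Z = (3/8, 0)
2. J lies on line GL with GJ:JL = 3:4 ⇒ J = (3/7, 4/7)
3. D lies on line JL with JD:DL = 5:3 ⇒ D = (11/14, 3/14)
4. X is the intersection of line ZJ and line DH ⇒ X = (132/343, 36/343)
X = Z + t·(J−Z) with t = 9/49, so ZX:XJ = t:(1−t) = 9/49:40/49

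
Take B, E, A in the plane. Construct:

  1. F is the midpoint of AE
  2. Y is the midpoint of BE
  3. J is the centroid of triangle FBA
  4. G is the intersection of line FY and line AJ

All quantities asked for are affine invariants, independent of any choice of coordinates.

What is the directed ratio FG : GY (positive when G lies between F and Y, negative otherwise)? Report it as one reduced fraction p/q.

Set B = (0, 0), E = (1, 0), A = (0, 1); any affine frame gives the same invariant.
1. F is the midpoint of AE ⇒ F = (1/2, 1/2)
2. Y is the midpoint of BE ⇒ Y = (1/2, 0)
3. J is the centroid of triangle FBA ⇒ J = (1/6, 1/2)
4. G is the intersection of line FY and line AJ ⇒ G = (1/2, -1/2)
G = F + t·(Y−F) with t = 2, so FG:GY = t:(1−t) = 2:-1

FG:GY = -2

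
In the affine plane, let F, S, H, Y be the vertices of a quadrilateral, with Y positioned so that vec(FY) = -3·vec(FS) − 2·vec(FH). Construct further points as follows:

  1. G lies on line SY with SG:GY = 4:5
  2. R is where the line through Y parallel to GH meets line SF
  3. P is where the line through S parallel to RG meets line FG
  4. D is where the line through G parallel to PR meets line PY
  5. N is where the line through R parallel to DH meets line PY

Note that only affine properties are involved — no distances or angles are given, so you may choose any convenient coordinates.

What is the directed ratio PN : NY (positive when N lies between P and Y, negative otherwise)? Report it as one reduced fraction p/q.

PN:NY = -124/45

Set F = (0, 0), S = (1, 0), H = (0, 1), Y = (-3, -2); any affine frame gives the same invariant.
1. G lies on line SY with SG:GY = 4:5 ⇒ G = (-7/9, -8/9)
2. R is where the line through Y parallel to GH meets line SF ⇒ R = (-37/17, 0)
3. P is where the line through S parallel to RG meets line FG ⇒ P = (119/333, 136/333)
4. D is where the line through G parallel to PR meets line PY ⇒ D = (-16994/10323, -10621/10323)
5. N is where the line through R parallel to DH meets line PY ⇒ N = (-14359/2923, -9856/2923)
N = P + t·(Y−P) with t = 124/79, so PN:NY = t:(1−t) = 124/79:-45/79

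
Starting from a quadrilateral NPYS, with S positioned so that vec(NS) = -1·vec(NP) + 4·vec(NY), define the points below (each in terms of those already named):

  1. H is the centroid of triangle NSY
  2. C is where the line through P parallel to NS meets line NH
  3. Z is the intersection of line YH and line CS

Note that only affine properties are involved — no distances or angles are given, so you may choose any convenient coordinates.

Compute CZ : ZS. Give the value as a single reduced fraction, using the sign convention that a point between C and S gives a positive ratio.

Assign N = (0, 0), P = (1, 0), Y = (0, 1), S = (-1, 4) — the answer is frame-independent, so this choice is without loss of generality.
1. H is the centroid of triangle NSY ⇒ H = (-1/3, 5/3)
2. C is where the line through P parallel to NS meets line NH ⇒ C = (-4, 20)
3. Z is the intersection of line YH and line CS ⇒ Z = (-7/10, 12/5)
Z = C + t·(S−C) with t = 11/10, so CZ:ZS = t:(1−t) = 11/10:-1/10

CZ:ZS = -11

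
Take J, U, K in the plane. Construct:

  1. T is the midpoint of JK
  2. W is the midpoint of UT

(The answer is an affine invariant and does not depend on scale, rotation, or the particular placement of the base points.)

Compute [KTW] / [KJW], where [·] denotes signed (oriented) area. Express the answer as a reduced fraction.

Set J = (0, 0), U = (1, 0), K = (0, 1); any affine frame gives the same invariant.
1. T is the midpoint of JK ⇒ T = (0, 1/2)
2. W is the midpoint of UT ⇒ W = (1/2, 1/4)
2·[KTW] = 1/4, 2·[KJW] = 1/2
[KTW]:[KJW] = 1/4:1/2 = 1/2

[KTW]:[KJW] = 1/2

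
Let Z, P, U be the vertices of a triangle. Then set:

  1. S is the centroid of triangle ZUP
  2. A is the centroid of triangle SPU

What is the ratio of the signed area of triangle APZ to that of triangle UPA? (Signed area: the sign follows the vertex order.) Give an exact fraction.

[APZ]:[UPA] = 4

Set Z = (0, 0), P = (1, 0), U = (0, 1); any affine frame gives the same invariant.
1. S is the centroid of triangle ZUP ⇒ S = (1/3, 1/3)
2. A is the centroid of triangle SPU ⇒ A = (4/9, 4/9)
2·[APZ] = -4/9, 2·[UPA] = -1/9
[APZ]:[UPA] = -4/9:-1/9 = 4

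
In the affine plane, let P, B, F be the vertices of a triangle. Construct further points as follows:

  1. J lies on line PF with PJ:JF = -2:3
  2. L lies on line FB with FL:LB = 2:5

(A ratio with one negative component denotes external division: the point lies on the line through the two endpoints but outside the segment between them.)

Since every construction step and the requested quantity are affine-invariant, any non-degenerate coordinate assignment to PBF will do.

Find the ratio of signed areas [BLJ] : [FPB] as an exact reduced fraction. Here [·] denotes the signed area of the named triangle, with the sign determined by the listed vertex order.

Set P = (0, 0), B = (1, 0), F = (0, 1); any affine frame gives the same invariant.
1. J lies on line PF with PJ:JF = -2:3 ⇒ J = (0, -2)
2. L lies on line FB with FL:LB = 2:5 ⇒ L = (2/7, 5/7)
2·[BLJ] = 15/7, 2·[FPB] = 1
[BLJ]:[FPB] = 15/7:1 = 15/7

[BLJ]:[FPB] = 15/7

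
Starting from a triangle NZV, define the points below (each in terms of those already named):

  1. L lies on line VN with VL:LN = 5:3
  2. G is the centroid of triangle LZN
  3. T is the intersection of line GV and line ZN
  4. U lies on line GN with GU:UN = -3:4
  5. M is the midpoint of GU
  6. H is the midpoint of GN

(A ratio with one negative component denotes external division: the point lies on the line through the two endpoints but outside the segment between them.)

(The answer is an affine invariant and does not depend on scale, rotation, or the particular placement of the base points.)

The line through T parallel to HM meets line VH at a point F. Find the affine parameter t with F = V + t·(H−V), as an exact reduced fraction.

Set N = (0, 0), Z = (1, 0), V = (0, 1); any affine frame gives the same invariant.
1. L lies on line VN with VL:LN = 5:3 ⇒ L = (0, 3/8)
2. G is the centroid of triangle LZN ⇒ G = (1/3, 1/8)
3. T is the intersection of line GV and line ZN ⇒ T = (8/21, 0)
4. U lies on line GN with GU:UN = -3:4 ⇒ U = (4/3, 1/2)
5. M is the midpoint of GU ⇒ M = (5/6, 5/16)
6. H is the midpoint of GN ⇒ H = (1/6, 1/16)
through T parallel to HM: direction (2/3, 1/4); meets VH at F = (4/21, -1/14)
F = V + t·(H−V) with t = 8/7

t = 8/7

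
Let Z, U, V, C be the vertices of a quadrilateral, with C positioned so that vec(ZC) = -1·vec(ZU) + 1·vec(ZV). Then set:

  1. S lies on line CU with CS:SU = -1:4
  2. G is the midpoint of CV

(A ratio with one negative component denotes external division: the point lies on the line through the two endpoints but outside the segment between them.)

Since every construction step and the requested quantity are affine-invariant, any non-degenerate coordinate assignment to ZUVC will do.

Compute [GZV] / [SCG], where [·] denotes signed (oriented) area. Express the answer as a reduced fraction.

[GZV]:[SCG] = 3

Work in coordinates with Z = (0, 0), U = (1, 0), V = (0, 1), C = (-1, 1).
1. S lies on line CU with CS:SU = -1:4 ⇒ S = (-5/3, 4/3)
2. G is the midpoint of CV ⇒ G = (-1/2, 1)
2·[GZV] = 1/2, 2·[SCG] = 1/6
[GZV]:[SCG] = 1/2:1/6 = 3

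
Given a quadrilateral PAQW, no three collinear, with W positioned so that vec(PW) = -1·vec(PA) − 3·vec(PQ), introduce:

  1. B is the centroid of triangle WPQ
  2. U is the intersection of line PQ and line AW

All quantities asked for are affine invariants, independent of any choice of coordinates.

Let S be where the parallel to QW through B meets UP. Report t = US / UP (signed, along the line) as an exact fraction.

Assign P = (0, 0), A = (1, 0), Q = (0, 1), W = (-1, -3) — the answer is frame-independent, so this choice is without loss of generality.
1. B is the centroid of triangle WPQ ⇒ B = (-1/3, -2/3)
2. U is the intersection of line PQ and line AW ⇒ U = (0, -3/2)
through B parallel to QW: direction (-1, -4); meets UP at S = (0, 2/3)
S = U + t·(P−U) with t = 13/9

t = 13/9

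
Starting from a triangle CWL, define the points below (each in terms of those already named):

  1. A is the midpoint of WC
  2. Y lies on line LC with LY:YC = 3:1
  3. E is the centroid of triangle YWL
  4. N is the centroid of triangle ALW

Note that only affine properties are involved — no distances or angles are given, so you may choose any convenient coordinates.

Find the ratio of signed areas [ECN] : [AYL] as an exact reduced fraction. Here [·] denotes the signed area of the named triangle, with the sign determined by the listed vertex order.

Work in coordinates with C = (0, 0), W = (1, 0), L = (0, 1).
1. A is the midpoint of WC ⇒ A = (1/2, 0)
2. Y lies on line LC with LY:YC = 3:1 ⇒ Y = (0, 1/4)
3. E is the centroid of triangle YWL ⇒ E = (1/3, 5/12)
4. N is the centroid of triangle ALW ⇒ N = (1/2, 1/3)
2·[ECN] = 7/72, 2·[AYL] = -3/8
[ECN]:[AYL] = 7/72:-3/8 = -7/27

[ECN]:[AYL] = -7/27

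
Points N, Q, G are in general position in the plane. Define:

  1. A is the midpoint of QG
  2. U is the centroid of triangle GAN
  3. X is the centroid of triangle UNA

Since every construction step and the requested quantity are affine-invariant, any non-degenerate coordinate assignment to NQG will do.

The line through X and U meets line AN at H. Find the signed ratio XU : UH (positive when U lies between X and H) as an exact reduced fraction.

XU:UH = -2/3

Set N = (0, 0), Q = (1, 0), G = (0, 1); any affine frame gives the same invariant.
1. A is the midpoint of QG ⇒ A = (1/2, 1/2)
2. U is the centroid of triangle GAN ⇒ U = (1/6, 1/2)
3. X is the centroid of triangle UNA ⇒ X = (2/9, 1/3)
line XU meets AN at H = (1/4, 1/4)
U = X + t·(H−X) with t = -2, so XU:UH = -2:3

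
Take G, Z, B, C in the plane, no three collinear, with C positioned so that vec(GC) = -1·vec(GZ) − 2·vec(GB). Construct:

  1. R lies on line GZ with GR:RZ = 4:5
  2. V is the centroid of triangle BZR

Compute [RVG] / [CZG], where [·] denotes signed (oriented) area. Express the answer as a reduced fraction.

Assign G = (0, 0), Z = (1, 0), B = (0, 1), C = (-1, -2) — the answer is frame-independent, so this choice is without loss of generality.
1. R lies on line GZ with GR:RZ = 4:5 ⇒ R = (4/9, 0)
2. V is the centroid of triangle BZR ⇒ V = (13/27, 1/3)
2·[RVG] = 4/27, 2·[CZG] = 2
[RVG]:[CZG] = 4/27:2 = 2/27

[RVG]:[CZG] = 2/27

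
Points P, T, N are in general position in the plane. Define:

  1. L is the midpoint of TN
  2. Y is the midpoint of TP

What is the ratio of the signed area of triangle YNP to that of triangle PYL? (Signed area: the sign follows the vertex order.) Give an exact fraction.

[YNP]:[PYL] = 2

Set P = (0, 0), T = (1, 0), N = (0, 1); any affine frame gives the same invariant.
1. L is the midpoint of TN ⇒ L = (1/2, 1/2)
2. Y is the midpoint of TP ⇒ Y = (1/2, 0)
2·[YNP] = 1/2, 2·[PYL] = 1/4
[YNP]:[PYL] = 1/2:1/4 = 2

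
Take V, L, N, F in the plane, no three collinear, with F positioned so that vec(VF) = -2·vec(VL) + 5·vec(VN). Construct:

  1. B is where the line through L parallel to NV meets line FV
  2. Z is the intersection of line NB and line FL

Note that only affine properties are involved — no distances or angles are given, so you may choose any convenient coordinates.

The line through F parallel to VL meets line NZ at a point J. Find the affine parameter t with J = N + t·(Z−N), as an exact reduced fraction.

Work in coordinates with V = (0, 0), L = (1, 0), N = (0, 1), F = (-2, 5).
1. B is where the line through L parallel to NV meets line FV ⇒ B = (1, -5/2)
2. Z is the intersection of line NB and line FL ⇒ Z = (-4/11, 25/11)
through F parallel to VL: direction (1, 0); meets NZ at J = (-8/7, 5)
J = N + t·(Z−N) with t = 22/7

t = 22/7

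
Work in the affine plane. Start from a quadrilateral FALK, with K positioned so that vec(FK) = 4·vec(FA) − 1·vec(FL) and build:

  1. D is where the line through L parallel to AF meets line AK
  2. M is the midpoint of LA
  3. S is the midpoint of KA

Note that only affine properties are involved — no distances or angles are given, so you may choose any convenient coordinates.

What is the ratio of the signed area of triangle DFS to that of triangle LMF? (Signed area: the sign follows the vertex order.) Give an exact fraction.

[DFS]:[LMF] = -3

Work in coordinates with F = (0, 0), A = (1, 0), L = (0, 1), K = (4, -1).
1. D is where the line through L parallel to AF meets line AK ⇒ D = (-2, 1)
2. M is the midpoint of LA ⇒ M = (1/2, 1/2)
3. S is the midpoint of KA ⇒ S = (5/2, -1/2)
2·[DFS] = 3/2, 2·[LMF] = -1/2
[DFS]:[LMF] = 3/2:-1/2 = -3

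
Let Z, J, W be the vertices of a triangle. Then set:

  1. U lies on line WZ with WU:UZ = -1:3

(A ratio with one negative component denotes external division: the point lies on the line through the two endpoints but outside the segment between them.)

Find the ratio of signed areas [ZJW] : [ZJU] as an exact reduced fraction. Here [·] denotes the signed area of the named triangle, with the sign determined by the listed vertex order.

Set Z = (0, 0), J = (1, 0), W = (0, 1); any affine frame gives the same invariant.
1. U lies on line WZ with WU:UZ = -1:3 ⇒ U = (0, 3/2)
2·[ZJW] = 1, 2·[ZJU] = 3/2
[ZJW]:[ZJU] = 1:3/2 = 2/3

[ZJW]:[ZJU] = 2/3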